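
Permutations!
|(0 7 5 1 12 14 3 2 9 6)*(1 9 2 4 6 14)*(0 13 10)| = 10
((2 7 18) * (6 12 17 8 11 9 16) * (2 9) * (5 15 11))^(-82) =(2 18 16 12 8 15)(5 11 7 9 6 17)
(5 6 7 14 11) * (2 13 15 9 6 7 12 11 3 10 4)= [0, 1, 13, 10, 2, 7, 12, 14, 8, 6, 4, 5, 11, 15, 3, 9]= (2 13 15 9 6 12 11 5 7 14 3 10 4)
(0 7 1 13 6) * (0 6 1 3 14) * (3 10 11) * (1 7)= (0 1 13 7 10 11 3 14)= [1, 13, 2, 14, 4, 5, 6, 10, 8, 9, 11, 3, 12, 7, 0]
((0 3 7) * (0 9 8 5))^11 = ((0 3 7 9 8 5))^11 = (0 5 8 9 7 3)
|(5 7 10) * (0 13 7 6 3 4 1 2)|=|(0 13 7 10 5 6 3 4 1 2)|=10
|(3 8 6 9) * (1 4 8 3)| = 5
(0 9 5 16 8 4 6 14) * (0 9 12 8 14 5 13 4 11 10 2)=(0 12 8 11 10 2)(4 6 5 16 14 9 13)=[12, 1, 0, 3, 6, 16, 5, 7, 11, 13, 2, 10, 8, 4, 9, 15, 14]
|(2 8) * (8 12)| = 3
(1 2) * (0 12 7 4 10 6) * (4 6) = [12, 2, 1, 3, 10, 5, 0, 6, 8, 9, 4, 11, 7] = (0 12 7 6)(1 2)(4 10)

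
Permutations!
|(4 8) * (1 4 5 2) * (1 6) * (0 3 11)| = |(0 3 11)(1 4 8 5 2 6)| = 6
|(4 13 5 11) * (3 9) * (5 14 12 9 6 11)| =8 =|(3 6 11 4 13 14 12 9)|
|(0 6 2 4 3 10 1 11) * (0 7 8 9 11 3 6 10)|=12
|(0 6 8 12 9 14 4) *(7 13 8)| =9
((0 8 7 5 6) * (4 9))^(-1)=(0 6 5 7 8)(4 9)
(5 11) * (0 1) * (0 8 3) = [1, 8, 2, 0, 4, 11, 6, 7, 3, 9, 10, 5] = (0 1 8 3)(5 11)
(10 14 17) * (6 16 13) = [0, 1, 2, 3, 4, 5, 16, 7, 8, 9, 14, 11, 12, 6, 17, 15, 13, 10] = (6 16 13)(10 14 17)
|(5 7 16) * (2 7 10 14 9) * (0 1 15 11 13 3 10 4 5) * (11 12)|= |(0 1 15 12 11 13 3 10 14 9 2 7 16)(4 5)|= 26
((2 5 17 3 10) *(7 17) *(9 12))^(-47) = ((2 5 7 17 3 10)(9 12))^(-47) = (2 5 7 17 3 10)(9 12)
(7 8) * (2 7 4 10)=(2 7 8 4 10)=[0, 1, 7, 3, 10, 5, 6, 8, 4, 9, 2]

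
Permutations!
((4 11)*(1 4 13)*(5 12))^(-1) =((1 4 11 13)(5 12))^(-1) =(1 13 11 4)(5 12)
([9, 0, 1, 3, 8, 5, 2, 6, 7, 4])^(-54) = [4, 9, 0, 3, 7, 5, 1, 2, 6, 8]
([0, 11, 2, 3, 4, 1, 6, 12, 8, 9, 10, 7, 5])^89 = (1 5 12 7 11)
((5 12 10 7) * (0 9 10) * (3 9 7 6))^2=((0 7 5 12)(3 9 10 6))^2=(0 5)(3 10)(6 9)(7 12)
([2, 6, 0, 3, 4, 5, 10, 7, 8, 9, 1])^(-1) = [2, 10, 0, 3, 4, 5, 1, 7, 8, 9, 6]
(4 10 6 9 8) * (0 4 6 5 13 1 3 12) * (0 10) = (0 4)(1 3 12 10 5 13)(6 9 8) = [4, 3, 2, 12, 0, 13, 9, 7, 6, 8, 5, 11, 10, 1]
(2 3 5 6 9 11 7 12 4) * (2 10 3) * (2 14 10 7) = (2 14 10 3 5 6 9 11)(4 7 12) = [0, 1, 14, 5, 7, 6, 9, 12, 8, 11, 3, 2, 4, 13, 10]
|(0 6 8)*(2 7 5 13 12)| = 15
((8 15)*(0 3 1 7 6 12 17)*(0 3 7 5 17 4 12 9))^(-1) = (0 9 6 7)(1 3 17 5)(4 12)(8 15) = ((0 7 6 9)(1 5 17 3)(4 12)(8 15))^(-1)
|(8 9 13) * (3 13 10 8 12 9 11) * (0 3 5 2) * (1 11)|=11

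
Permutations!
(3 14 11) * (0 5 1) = (0 5 1)(3 14 11) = [5, 0, 2, 14, 4, 1, 6, 7, 8, 9, 10, 3, 12, 13, 11]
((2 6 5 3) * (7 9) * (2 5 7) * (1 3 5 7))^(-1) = ((1 3 7 9 2 6))^(-1) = (1 6 2 9 7 3)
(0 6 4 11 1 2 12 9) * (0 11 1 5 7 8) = (0 6 4 1 2 12 9 11 5 7 8) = [6, 2, 12, 3, 1, 7, 4, 8, 0, 11, 10, 5, 9]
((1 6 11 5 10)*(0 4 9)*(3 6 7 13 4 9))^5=((0 9)(1 7 13 4 3 6 11 5 10))^5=(0 9)(1 6 7 11 13 5 4 10 3)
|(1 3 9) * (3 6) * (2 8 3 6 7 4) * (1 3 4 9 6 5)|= 6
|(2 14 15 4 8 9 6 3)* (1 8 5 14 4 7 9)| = |(1 8)(2 4 5 14 15 7 9 6 3)| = 18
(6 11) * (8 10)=[0, 1, 2, 3, 4, 5, 11, 7, 10, 9, 8, 6]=(6 11)(8 10)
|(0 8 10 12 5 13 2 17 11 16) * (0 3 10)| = 18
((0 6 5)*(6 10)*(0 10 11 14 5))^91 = (0 11 14 5 10 6)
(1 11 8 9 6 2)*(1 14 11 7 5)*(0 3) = (0 3)(1 7 5)(2 14 11 8 9 6) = [3, 7, 14, 0, 4, 1, 2, 5, 9, 6, 10, 8, 12, 13, 11]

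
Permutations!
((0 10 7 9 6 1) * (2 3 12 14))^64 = (14)(0 6 7)(1 9 10)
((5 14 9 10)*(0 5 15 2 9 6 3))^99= (0 3 6 14 5)(2 15 10 9)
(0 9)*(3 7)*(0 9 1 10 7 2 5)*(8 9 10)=(0 1 8 9 10 7 3 2 5)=[1, 8, 5, 2, 4, 0, 6, 3, 9, 10, 7]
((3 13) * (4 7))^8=((3 13)(4 7))^8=(13)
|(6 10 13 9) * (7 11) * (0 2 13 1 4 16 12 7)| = 12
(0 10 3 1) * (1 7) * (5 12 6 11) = [10, 0, 2, 7, 4, 12, 11, 1, 8, 9, 3, 5, 6] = (0 10 3 7 1)(5 12 6 11)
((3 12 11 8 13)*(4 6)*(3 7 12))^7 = (4 6)(7 11 13 12 8)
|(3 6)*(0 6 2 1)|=5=|(0 6 3 2 1)|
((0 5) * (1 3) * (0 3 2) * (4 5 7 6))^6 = (0 1 5 6)(2 3 4 7)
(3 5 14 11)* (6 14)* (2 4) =(2 4)(3 5 6 14 11) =[0, 1, 4, 5, 2, 6, 14, 7, 8, 9, 10, 3, 12, 13, 11]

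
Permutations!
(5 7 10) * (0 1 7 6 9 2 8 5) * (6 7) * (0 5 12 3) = (0 1 6 9 2 8 12 3)(5 7 10) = [1, 6, 8, 0, 4, 7, 9, 10, 12, 2, 5, 11, 3]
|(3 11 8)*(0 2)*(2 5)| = |(0 5 2)(3 11 8)| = 3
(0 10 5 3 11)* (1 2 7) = (0 10 5 3 11)(1 2 7) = [10, 2, 7, 11, 4, 3, 6, 1, 8, 9, 5, 0]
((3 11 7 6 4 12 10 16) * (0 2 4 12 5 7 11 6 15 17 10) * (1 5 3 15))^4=((0 2 4 3 6 12)(1 5 7)(10 16 15 17))^4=(17)(0 6 4)(1 5 7)(2 12 3)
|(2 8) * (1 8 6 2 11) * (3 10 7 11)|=|(1 8 3 10 7 11)(2 6)|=6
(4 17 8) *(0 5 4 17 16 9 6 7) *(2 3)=[5, 1, 3, 2, 16, 4, 7, 0, 17, 6, 10, 11, 12, 13, 14, 15, 9, 8]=(0 5 4 16 9 6 7)(2 3)(8 17)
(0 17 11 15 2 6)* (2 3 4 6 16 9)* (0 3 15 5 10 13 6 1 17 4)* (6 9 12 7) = [4, 17, 16, 0, 1, 10, 3, 6, 8, 2, 13, 5, 7, 9, 14, 15, 12, 11] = (0 4 1 17 11 5 10 13 9 2 16 12 7 6 3)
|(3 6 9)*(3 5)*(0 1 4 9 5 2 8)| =|(0 1 4 9 2 8)(3 6 5)| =6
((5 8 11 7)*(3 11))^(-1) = ((3 11 7 5 8))^(-1) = (3 8 5 7 11)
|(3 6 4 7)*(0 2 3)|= |(0 2 3 6 4 7)|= 6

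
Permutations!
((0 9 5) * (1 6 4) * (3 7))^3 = ((0 9 5)(1 6 4)(3 7))^3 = (9)(3 7)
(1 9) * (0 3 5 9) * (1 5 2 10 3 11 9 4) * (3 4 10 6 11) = (0 3 2 6 11 9 5 10 4 1) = [3, 0, 6, 2, 1, 10, 11, 7, 8, 5, 4, 9]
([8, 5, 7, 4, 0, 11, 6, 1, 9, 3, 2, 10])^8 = [3, 11, 1, 8, 9, 10, 6, 5, 4, 0, 7, 2]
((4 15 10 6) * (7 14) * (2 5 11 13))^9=((2 5 11 13)(4 15 10 6)(7 14))^9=(2 5 11 13)(4 15 10 6)(7 14)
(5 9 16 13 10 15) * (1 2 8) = (1 2 8)(5 9 16 13 10 15) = [0, 2, 8, 3, 4, 9, 6, 7, 1, 16, 15, 11, 12, 10, 14, 5, 13]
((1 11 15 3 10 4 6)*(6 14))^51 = ((1 11 15 3 10 4 14 6))^51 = (1 3 14 11 10 6 15 4)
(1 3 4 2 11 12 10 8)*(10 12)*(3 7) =(12)(1 7 3 4 2 11 10 8) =[0, 7, 11, 4, 2, 5, 6, 3, 1, 9, 8, 10, 12]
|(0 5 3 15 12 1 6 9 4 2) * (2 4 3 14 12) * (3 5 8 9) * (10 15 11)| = |(0 8 9 5 14 12 1 6 3 11 10 15 2)| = 13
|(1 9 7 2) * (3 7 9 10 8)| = |(1 10 8 3 7 2)| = 6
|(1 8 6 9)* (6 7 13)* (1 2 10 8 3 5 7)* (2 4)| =11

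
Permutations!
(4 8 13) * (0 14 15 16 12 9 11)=(0 14 15 16 12 9 11)(4 8 13)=[14, 1, 2, 3, 8, 5, 6, 7, 13, 11, 10, 0, 9, 4, 15, 16, 12]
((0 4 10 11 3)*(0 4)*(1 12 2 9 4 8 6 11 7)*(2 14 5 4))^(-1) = (1 7 10 4 5 14 12)(2 9)(3 11 6 8)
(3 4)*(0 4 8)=(0 4 3 8)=[4, 1, 2, 8, 3, 5, 6, 7, 0]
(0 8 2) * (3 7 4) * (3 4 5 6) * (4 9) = (0 8 2)(3 7 5 6)(4 9) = [8, 1, 0, 7, 9, 6, 3, 5, 2, 4]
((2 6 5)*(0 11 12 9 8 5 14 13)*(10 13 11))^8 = ((0 10 13)(2 6 14 11 12 9 8 5))^8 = (14)(0 13 10)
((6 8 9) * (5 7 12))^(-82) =(5 12 7)(6 9 8)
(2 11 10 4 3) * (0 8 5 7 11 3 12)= [8, 1, 3, 2, 12, 7, 6, 11, 5, 9, 4, 10, 0]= (0 8 5 7 11 10 4 12)(2 3)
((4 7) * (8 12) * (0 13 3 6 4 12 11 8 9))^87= ((0 13 3 6 4 7 12 9)(8 11))^87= (0 9 12 7 4 6 3 13)(8 11)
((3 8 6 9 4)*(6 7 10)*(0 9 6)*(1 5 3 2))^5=(0 5)(1 10)(2 7)(3 9)(4 8)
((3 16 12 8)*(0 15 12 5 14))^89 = (0 15 12 8 3 16 5 14)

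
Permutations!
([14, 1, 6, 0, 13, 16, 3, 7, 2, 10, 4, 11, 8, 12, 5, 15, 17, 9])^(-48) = (0 13 5 8 17 6 10)(2 9 3 4 14 12 16)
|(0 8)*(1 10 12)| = 6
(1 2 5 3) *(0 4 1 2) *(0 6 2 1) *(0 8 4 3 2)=(0 3 1 6)(2 5)(4 8)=[3, 6, 5, 1, 8, 2, 0, 7, 4]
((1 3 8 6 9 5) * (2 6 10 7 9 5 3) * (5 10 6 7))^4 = (1 3 5 9 10 7 6 2 8)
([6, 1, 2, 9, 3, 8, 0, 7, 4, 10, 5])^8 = [0, 1, 2, 10, 9, 4, 6, 7, 3, 5, 8]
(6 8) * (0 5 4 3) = [5, 1, 2, 0, 3, 4, 8, 7, 6] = (0 5 4 3)(6 8)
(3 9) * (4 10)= (3 9)(4 10)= [0, 1, 2, 9, 10, 5, 6, 7, 8, 3, 4]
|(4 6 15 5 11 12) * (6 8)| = 7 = |(4 8 6 15 5 11 12)|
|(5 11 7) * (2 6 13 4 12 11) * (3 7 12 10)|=8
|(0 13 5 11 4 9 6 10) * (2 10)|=9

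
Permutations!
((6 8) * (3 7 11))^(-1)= ((3 7 11)(6 8))^(-1)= (3 11 7)(6 8)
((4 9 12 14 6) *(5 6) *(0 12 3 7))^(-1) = ((0 12 14 5 6 4 9 3 7))^(-1) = (0 7 3 9 4 6 5 14 12)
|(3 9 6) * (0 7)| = |(0 7)(3 9 6)| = 6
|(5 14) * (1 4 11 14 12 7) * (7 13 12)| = 6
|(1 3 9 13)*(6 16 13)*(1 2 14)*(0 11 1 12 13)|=|(0 11 1 3 9 6 16)(2 14 12 13)|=28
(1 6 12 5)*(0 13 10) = [13, 6, 2, 3, 4, 1, 12, 7, 8, 9, 0, 11, 5, 10] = (0 13 10)(1 6 12 5)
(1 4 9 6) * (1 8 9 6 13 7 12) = (1 4 6 8 9 13 7 12) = [0, 4, 2, 3, 6, 5, 8, 12, 9, 13, 10, 11, 1, 7]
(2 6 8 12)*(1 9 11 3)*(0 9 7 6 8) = [9, 7, 8, 1, 4, 5, 0, 6, 12, 11, 10, 3, 2] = (0 9 11 3 1 7 6)(2 8 12)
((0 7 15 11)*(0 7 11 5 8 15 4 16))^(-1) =(0 16 4 7 11)(5 15 8)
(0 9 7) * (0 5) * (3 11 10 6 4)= [9, 1, 2, 11, 3, 0, 4, 5, 8, 7, 6, 10]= (0 9 7 5)(3 11 10 6 4)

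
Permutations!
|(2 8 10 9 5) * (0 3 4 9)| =8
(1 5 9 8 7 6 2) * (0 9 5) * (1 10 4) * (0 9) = (1 9 8 7 6 2 10 4) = [0, 9, 10, 3, 1, 5, 2, 6, 7, 8, 4]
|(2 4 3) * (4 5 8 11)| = 6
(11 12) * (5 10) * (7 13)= (5 10)(7 13)(11 12)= [0, 1, 2, 3, 4, 10, 6, 13, 8, 9, 5, 12, 11, 7]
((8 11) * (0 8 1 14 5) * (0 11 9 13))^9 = (0 8 9 13)(1 14 5 11)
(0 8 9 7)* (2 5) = (0 8 9 7)(2 5) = [8, 1, 5, 3, 4, 2, 6, 0, 9, 7]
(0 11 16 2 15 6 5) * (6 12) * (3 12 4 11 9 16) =(0 9 16 2 15 4 11 3 12 6 5) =[9, 1, 15, 12, 11, 0, 5, 7, 8, 16, 10, 3, 6, 13, 14, 4, 2]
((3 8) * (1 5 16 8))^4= (1 3 8 16 5)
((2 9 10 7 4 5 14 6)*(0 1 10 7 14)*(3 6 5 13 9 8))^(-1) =((0 1 10 14 5)(2 8 3 6)(4 13 9 7))^(-1) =(0 5 14 10 1)(2 6 3 8)(4 7 9 13)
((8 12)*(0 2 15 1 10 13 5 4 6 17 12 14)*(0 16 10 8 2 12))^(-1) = ((0 12 2 15 1 8 14 16 10 13 5 4 6 17))^(-1) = (0 17 6 4 5 13 10 16 14 8 1 15 2 12)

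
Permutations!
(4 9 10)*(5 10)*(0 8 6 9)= (0 8 6 9 5 10 4)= [8, 1, 2, 3, 0, 10, 9, 7, 6, 5, 4]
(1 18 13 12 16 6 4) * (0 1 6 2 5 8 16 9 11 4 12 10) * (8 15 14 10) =(0 1 18 13 8 16 2 5 15 14 10)(4 6 12 9 11) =[1, 18, 5, 3, 6, 15, 12, 7, 16, 11, 0, 4, 9, 8, 10, 14, 2, 17, 13]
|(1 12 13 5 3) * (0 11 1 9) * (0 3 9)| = |(0 11 1 12 13 5 9 3)| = 8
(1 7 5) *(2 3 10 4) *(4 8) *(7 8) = [0, 8, 3, 10, 2, 1, 6, 5, 4, 9, 7] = (1 8 4 2 3 10 7 5)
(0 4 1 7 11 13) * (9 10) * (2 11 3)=(0 4 1 7 3 2 11 13)(9 10)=[4, 7, 11, 2, 1, 5, 6, 3, 8, 10, 9, 13, 12, 0]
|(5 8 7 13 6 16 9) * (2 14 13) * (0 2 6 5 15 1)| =12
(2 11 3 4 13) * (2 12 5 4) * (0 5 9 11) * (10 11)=(0 5 4 13 12 9 10 11 3 2)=[5, 1, 0, 2, 13, 4, 6, 7, 8, 10, 11, 3, 9, 12]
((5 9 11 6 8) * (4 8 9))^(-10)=(4 5 8)(6 11 9)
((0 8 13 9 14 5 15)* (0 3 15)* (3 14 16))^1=(0 8 13 9 16 3 15 14 5)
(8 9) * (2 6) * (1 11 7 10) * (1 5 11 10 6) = (1 10 5 11 7 6 2)(8 9) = [0, 10, 1, 3, 4, 11, 2, 6, 9, 8, 5, 7]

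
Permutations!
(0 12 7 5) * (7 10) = (0 12 10 7 5) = [12, 1, 2, 3, 4, 0, 6, 5, 8, 9, 7, 11, 10]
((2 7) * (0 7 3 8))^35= ((0 7 2 3 8))^35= (8)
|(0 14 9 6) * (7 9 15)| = |(0 14 15 7 9 6)| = 6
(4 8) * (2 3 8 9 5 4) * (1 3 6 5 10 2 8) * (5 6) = (1 3)(2 5 4 9 10) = [0, 3, 5, 1, 9, 4, 6, 7, 8, 10, 2]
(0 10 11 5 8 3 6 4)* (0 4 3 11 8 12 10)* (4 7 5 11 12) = (3 6)(4 7 5)(8 12 10) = [0, 1, 2, 6, 7, 4, 3, 5, 12, 9, 8, 11, 10]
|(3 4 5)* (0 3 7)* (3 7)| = |(0 7)(3 4 5)| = 6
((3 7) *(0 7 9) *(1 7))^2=(0 7 9 1 3)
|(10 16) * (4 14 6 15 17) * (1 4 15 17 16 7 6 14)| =6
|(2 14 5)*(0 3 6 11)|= |(0 3 6 11)(2 14 5)|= 12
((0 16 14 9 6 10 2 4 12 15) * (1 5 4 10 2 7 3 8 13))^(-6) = (0 13 6 12 3 14 5 10)(1 2 15 8 9 4 7 16) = ((0 16 14 9 6 2 10 7 3 8 13 1 5 4 12 15))^(-6)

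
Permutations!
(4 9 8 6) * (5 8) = (4 9 5 8 6) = [0, 1, 2, 3, 9, 8, 4, 7, 6, 5]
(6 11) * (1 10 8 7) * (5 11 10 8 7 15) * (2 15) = (1 8 2 15 5 11 6 10 7) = [0, 8, 15, 3, 4, 11, 10, 1, 2, 9, 7, 6, 12, 13, 14, 5]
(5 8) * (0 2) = (0 2)(5 8) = [2, 1, 0, 3, 4, 8, 6, 7, 5]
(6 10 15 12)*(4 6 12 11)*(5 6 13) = (4 13 5 6 10 15 11) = [0, 1, 2, 3, 13, 6, 10, 7, 8, 9, 15, 4, 12, 5, 14, 11]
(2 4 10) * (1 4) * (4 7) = (1 7 4 10 2) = [0, 7, 1, 3, 10, 5, 6, 4, 8, 9, 2]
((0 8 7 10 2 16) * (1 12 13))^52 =((0 8 7 10 2 16)(1 12 13))^52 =(0 2 7)(1 12 13)(8 16 10)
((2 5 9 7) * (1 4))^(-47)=(1 4)(2 5 9 7)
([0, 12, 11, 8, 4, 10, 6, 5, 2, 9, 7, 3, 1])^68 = (12)(5 7 10)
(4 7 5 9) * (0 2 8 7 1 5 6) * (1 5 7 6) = (0 2 8 6)(1 7)(4 5 9) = [2, 7, 8, 3, 5, 9, 0, 1, 6, 4]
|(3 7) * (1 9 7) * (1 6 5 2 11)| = |(1 9 7 3 6 5 2 11)| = 8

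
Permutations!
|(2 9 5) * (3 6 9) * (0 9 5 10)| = |(0 9 10)(2 3 6 5)| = 12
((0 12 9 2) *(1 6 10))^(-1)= (0 2 9 12)(1 10 6)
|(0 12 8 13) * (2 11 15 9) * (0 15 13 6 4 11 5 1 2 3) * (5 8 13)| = |(0 12 13 15 9 3)(1 2 8 6 4 11 5)| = 42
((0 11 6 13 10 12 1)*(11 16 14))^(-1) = (0 1 12 10 13 6 11 14 16)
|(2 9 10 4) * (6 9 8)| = 6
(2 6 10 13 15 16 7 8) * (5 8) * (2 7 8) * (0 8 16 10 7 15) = (16)(0 8 15 10 13)(2 6 7 5) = [8, 1, 6, 3, 4, 2, 7, 5, 15, 9, 13, 11, 12, 0, 14, 10, 16]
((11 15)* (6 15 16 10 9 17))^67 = (6 10 15 9 11 17 16)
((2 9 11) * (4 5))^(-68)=(2 9 11)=((2 9 11)(4 5))^(-68)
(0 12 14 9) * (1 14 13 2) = (0 12 13 2 1 14 9) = [12, 14, 1, 3, 4, 5, 6, 7, 8, 0, 10, 11, 13, 2, 9]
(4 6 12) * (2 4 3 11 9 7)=[0, 1, 4, 11, 6, 5, 12, 2, 8, 7, 10, 9, 3]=(2 4 6 12 3 11 9 7)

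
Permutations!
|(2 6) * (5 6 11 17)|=|(2 11 17 5 6)|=5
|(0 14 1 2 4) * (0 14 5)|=|(0 5)(1 2 4 14)|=4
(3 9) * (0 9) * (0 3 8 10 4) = (0 9 8 10 4) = [9, 1, 2, 3, 0, 5, 6, 7, 10, 8, 4]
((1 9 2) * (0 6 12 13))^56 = ((0 6 12 13)(1 9 2))^56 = (13)(1 2 9)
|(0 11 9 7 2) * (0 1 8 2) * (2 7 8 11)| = 7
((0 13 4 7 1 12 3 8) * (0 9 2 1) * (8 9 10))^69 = ((0 13 4 7)(1 12 3 9 2)(8 10))^69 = (0 13 4 7)(1 2 9 3 12)(8 10)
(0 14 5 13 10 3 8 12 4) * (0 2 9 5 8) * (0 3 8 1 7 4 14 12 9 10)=(0 12 14 1 7 4 2 10 8 9 5 13)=[12, 7, 10, 3, 2, 13, 6, 4, 9, 5, 8, 11, 14, 0, 1]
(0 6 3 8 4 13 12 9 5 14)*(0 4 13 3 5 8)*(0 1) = (0 6 5 14 4 3 1)(8 13 12 9) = [6, 0, 2, 1, 3, 14, 5, 7, 13, 8, 10, 11, 9, 12, 4]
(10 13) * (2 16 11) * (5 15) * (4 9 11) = (2 16 4 9 11)(5 15)(10 13) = [0, 1, 16, 3, 9, 15, 6, 7, 8, 11, 13, 2, 12, 10, 14, 5, 4]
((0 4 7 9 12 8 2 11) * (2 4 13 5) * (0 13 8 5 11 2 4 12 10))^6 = ((0 8 12 5 4 7 9 10)(11 13))^6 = (13)(0 9 4 12)(5 8 10 7)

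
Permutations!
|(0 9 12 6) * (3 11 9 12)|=3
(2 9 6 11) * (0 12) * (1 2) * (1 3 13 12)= (0 1 2 9 6 11 3 13 12)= [1, 2, 9, 13, 4, 5, 11, 7, 8, 6, 10, 3, 0, 12]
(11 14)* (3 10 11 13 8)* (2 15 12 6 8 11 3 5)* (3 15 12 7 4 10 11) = (2 12 6 8 5)(3 11 14 13)(4 10 15 7) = [0, 1, 12, 11, 10, 2, 8, 4, 5, 9, 15, 14, 6, 3, 13, 7]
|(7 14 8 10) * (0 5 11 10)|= 7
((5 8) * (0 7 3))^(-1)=(0 3 7)(5 8)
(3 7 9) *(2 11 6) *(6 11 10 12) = (2 10 12 6)(3 7 9) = [0, 1, 10, 7, 4, 5, 2, 9, 8, 3, 12, 11, 6]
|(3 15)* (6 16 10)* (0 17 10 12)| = 6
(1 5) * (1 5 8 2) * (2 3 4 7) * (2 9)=[0, 8, 1, 4, 7, 5, 6, 9, 3, 2]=(1 8 3 4 7 9 2)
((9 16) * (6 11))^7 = (6 11)(9 16)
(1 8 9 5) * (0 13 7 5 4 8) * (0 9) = (0 13 7 5 1 9 4 8) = [13, 9, 2, 3, 8, 1, 6, 5, 0, 4, 10, 11, 12, 7]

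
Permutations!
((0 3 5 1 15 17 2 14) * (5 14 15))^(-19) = (0 14 3)(1 5)(2 17 15)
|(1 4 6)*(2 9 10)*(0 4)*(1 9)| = |(0 4 6 9 10 2 1)| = 7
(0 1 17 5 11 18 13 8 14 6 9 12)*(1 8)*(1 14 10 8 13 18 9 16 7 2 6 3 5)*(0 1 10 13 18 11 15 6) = (0 18 11 9 12 1 17 10 8 13 14 3 5 15 6 16 7 2) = [18, 17, 0, 5, 4, 15, 16, 2, 13, 12, 8, 9, 1, 14, 3, 6, 7, 10, 11]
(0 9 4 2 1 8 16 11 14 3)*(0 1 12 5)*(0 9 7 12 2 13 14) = (0 7 12 5 9 4 13 14 3 1 8 16 11) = [7, 8, 2, 1, 13, 9, 6, 12, 16, 4, 10, 0, 5, 14, 3, 15, 11]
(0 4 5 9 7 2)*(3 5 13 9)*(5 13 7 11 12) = (0 4 7 2)(3 13 9 11 12 5) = [4, 1, 0, 13, 7, 3, 6, 2, 8, 11, 10, 12, 5, 9]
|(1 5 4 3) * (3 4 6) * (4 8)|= 4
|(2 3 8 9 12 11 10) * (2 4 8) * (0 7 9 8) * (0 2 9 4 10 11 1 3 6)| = 20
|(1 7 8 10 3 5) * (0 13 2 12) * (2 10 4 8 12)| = |(0 13 10 3 5 1 7 12)(4 8)| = 8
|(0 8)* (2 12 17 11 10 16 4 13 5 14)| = 10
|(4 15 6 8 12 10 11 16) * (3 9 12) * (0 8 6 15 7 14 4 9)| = |(0 8 3)(4 7 14)(9 12 10 11 16)| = 15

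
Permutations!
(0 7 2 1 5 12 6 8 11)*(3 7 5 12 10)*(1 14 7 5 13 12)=[13, 1, 14, 5, 4, 10, 8, 2, 11, 9, 3, 0, 6, 12, 7]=(0 13 12 6 8 11)(2 14 7)(3 5 10)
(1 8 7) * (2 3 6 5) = (1 8 7)(2 3 6 5) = [0, 8, 3, 6, 4, 2, 5, 1, 7]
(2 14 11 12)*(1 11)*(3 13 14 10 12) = (1 11 3 13 14)(2 10 12) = [0, 11, 10, 13, 4, 5, 6, 7, 8, 9, 12, 3, 2, 14, 1]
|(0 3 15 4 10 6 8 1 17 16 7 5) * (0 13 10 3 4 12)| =45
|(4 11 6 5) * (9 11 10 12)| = |(4 10 12 9 11 6 5)| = 7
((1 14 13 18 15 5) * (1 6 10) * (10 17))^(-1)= (1 10 17 6 5 15 18 13 14)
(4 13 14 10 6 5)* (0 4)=(0 4 13 14 10 6 5)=[4, 1, 2, 3, 13, 0, 5, 7, 8, 9, 6, 11, 12, 14, 10]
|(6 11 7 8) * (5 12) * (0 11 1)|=|(0 11 7 8 6 1)(5 12)|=6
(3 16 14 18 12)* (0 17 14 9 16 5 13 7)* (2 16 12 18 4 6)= [17, 1, 16, 5, 6, 13, 2, 0, 8, 12, 10, 11, 3, 7, 4, 15, 9, 14, 18]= (18)(0 17 14 4 6 2 16 9 12 3 5 13 7)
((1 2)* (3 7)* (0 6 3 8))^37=((0 6 3 7 8)(1 2))^37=(0 3 8 6 7)(1 2)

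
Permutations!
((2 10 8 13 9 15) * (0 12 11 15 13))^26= (0 10 15 12 8 2 11)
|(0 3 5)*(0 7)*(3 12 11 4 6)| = |(0 12 11 4 6 3 5 7)| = 8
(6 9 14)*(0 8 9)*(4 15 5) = (0 8 9 14 6)(4 15 5) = [8, 1, 2, 3, 15, 4, 0, 7, 9, 14, 10, 11, 12, 13, 6, 5]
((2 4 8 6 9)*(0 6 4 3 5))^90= ((0 6 9 2 3 5)(4 8))^90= (9)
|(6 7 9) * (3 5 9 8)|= 6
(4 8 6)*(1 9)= (1 9)(4 8 6)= [0, 9, 2, 3, 8, 5, 4, 7, 6, 1]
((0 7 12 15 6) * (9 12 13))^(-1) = ((0 7 13 9 12 15 6))^(-1) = (0 6 15 12 9 13 7)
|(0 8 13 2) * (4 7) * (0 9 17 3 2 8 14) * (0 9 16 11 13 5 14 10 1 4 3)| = 15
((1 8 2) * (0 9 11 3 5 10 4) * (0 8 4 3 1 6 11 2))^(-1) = (0 8 4 1 11 6 2 9)(3 10 5) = ((0 9 2 6 11 1 4 8)(3 5 10))^(-1)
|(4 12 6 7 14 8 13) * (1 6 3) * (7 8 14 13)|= 8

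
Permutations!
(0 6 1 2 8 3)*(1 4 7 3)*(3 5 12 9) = (0 6 4 7 5 12 9 3)(1 2 8) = [6, 2, 8, 0, 7, 12, 4, 5, 1, 3, 10, 11, 9]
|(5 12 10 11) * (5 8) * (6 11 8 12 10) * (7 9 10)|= 15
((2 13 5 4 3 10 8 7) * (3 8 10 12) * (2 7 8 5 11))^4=(2 13 11)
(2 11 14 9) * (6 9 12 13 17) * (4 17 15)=(2 11 14 12 13 15 4 17 6 9)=[0, 1, 11, 3, 17, 5, 9, 7, 8, 2, 10, 14, 13, 15, 12, 4, 16, 6]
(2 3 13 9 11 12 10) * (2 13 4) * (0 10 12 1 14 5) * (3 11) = [10, 14, 11, 4, 2, 0, 6, 7, 8, 3, 13, 1, 12, 9, 5] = (0 10 13 9 3 4 2 11 1 14 5)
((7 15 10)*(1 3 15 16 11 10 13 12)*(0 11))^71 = ((0 11 10 7 16)(1 3 15 13 12))^71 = (0 11 10 7 16)(1 3 15 13 12)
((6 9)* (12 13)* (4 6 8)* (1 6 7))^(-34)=(13)(1 9 4)(6 8 7)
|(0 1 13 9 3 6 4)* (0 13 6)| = 7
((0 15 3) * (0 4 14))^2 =((0 15 3 4 14))^2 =(0 3 14 15 4)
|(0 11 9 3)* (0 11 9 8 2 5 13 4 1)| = 10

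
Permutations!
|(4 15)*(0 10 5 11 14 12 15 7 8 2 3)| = |(0 10 5 11 14 12 15 4 7 8 2 3)| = 12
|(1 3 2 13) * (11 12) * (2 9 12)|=|(1 3 9 12 11 2 13)|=7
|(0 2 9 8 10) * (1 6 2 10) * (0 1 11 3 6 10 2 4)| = 8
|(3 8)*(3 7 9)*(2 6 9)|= |(2 6 9 3 8 7)|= 6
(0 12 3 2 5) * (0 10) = [12, 1, 5, 2, 4, 10, 6, 7, 8, 9, 0, 11, 3] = (0 12 3 2 5 10)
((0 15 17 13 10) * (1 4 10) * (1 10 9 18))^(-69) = ((0 15 17 13 10)(1 4 9 18))^(-69) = (0 15 17 13 10)(1 18 9 4)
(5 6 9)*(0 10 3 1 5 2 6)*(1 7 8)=(0 10 3 7 8 1 5)(2 6 9)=[10, 5, 6, 7, 4, 0, 9, 8, 1, 2, 3]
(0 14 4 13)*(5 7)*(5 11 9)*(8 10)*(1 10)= (0 14 4 13)(1 10 8)(5 7 11 9)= [14, 10, 2, 3, 13, 7, 6, 11, 1, 5, 8, 9, 12, 0, 4]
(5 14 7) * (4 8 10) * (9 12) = (4 8 10)(5 14 7)(9 12) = [0, 1, 2, 3, 8, 14, 6, 5, 10, 12, 4, 11, 9, 13, 7]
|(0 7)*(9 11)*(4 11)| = 6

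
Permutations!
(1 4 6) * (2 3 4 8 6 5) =[0, 8, 3, 4, 5, 2, 1, 7, 6] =(1 8 6)(2 3 4 5)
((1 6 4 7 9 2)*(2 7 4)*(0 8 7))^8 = (9)(1 2 6)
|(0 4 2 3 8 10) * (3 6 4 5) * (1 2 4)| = 15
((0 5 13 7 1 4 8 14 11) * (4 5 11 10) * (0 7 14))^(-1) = ((0 11 7 1 5 13 14 10 4 8))^(-1) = (0 8 4 10 14 13 5 1 7 11)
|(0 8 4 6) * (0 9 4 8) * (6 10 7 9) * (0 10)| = 5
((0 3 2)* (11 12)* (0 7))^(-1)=(0 7 2 3)(11 12)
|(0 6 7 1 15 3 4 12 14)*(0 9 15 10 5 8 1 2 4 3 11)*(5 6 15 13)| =12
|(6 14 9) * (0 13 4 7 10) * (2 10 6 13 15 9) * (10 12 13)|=28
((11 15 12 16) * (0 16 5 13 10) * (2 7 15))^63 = ((0 16 11 2 7 15 12 5 13 10))^63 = (0 2 12 10 11 15 13 16 7 5)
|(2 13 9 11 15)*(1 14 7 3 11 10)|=|(1 14 7 3 11 15 2 13 9 10)|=10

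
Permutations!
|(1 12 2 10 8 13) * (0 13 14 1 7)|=6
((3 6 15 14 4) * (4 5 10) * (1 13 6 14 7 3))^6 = (1 14 6 10 7)(3 13 5 15 4)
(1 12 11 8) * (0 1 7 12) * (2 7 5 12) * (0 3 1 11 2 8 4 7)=(0 11 4 7 8 5 12 2)(1 3)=[11, 3, 0, 1, 7, 12, 6, 8, 5, 9, 10, 4, 2]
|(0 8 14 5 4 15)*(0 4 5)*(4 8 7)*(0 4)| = 4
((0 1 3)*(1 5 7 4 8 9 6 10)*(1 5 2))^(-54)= (0 1)(2 3)(4 9 10 7 8 6 5)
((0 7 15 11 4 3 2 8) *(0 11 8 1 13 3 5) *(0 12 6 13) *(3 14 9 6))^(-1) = ((0 7 15 8 11 4 5 12 3 2 1)(6 13 14 9))^(-1) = (0 1 2 3 12 5 4 11 8 15 7)(6 9 14 13)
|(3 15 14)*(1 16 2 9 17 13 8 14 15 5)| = |(1 16 2 9 17 13 8 14 3 5)| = 10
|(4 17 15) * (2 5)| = 6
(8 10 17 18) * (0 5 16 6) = (0 5 16 6)(8 10 17 18) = [5, 1, 2, 3, 4, 16, 0, 7, 10, 9, 17, 11, 12, 13, 14, 15, 6, 18, 8]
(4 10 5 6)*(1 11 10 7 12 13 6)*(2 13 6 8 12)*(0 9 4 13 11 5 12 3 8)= (0 9 4 7 2 11 10 12 6 13)(1 5)(3 8)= [9, 5, 11, 8, 7, 1, 13, 2, 3, 4, 12, 10, 6, 0]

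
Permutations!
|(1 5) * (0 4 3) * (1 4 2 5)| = |(0 2 5 4 3)| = 5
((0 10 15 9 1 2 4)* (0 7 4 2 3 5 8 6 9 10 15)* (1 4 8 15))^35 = (0 10 15 5 3 1)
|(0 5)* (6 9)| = 2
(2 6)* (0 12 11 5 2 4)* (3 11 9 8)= (0 12 9 8 3 11 5 2 6 4)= [12, 1, 6, 11, 0, 2, 4, 7, 3, 8, 10, 5, 9]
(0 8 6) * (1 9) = (0 8 6)(1 9) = [8, 9, 2, 3, 4, 5, 0, 7, 6, 1]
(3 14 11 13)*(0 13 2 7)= (0 13 3 14 11 2 7)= [13, 1, 7, 14, 4, 5, 6, 0, 8, 9, 10, 2, 12, 3, 11]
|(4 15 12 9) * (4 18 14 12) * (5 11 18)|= |(4 15)(5 11 18 14 12 9)|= 6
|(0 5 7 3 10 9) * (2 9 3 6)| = |(0 5 7 6 2 9)(3 10)| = 6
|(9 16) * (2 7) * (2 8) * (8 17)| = 4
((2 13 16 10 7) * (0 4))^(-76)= (2 7 10 16 13)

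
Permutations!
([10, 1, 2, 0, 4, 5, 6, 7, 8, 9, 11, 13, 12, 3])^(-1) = [3, 1, 2, 13, 4, 5, 6, 7, 8, 9, 0, 10, 12, 11]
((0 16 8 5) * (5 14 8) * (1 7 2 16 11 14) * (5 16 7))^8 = (16)(0 14 1)(5 11 8)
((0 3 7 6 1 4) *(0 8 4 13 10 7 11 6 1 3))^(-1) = ((1 13 10 7)(3 11 6)(4 8))^(-1) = (1 7 10 13)(3 6 11)(4 8)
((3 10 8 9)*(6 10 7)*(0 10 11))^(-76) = (0 3)(6 8)(7 10)(9 11)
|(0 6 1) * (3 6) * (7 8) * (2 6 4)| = 6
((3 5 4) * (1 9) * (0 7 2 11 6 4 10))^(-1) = (0 10 5 3 4 6 11 2 7)(1 9) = ((0 7 2 11 6 4 3 5 10)(1 9))^(-1)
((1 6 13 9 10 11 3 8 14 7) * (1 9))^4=((1 6 13)(3 8 14 7 9 10 11))^4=(1 6 13)(3 9 8 10 14 11 7)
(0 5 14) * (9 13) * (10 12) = (0 5 14)(9 13)(10 12) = [5, 1, 2, 3, 4, 14, 6, 7, 8, 13, 12, 11, 10, 9, 0]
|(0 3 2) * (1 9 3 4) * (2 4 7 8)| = 4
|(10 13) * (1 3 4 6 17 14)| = 6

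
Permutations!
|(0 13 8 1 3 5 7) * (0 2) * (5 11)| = |(0 13 8 1 3 11 5 7 2)| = 9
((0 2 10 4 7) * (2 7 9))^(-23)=(0 7)(2 10 4 9)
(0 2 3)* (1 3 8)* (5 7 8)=(0 2 5 7 8 1 3)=[2, 3, 5, 0, 4, 7, 6, 8, 1]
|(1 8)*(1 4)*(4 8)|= |(8)(1 4)|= 2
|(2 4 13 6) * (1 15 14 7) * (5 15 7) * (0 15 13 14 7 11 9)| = 6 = |(0 15 7 1 11 9)(2 4 14 5 13 6)|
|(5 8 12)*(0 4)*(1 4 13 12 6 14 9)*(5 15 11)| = |(0 13 12 15 11 5 8 6 14 9 1 4)| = 12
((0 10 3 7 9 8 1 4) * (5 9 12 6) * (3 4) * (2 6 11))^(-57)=((0 10 4)(1 3 7 12 11 2 6 5 9 8))^(-57)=(1 12 6 8 7 2 9 3 11 5)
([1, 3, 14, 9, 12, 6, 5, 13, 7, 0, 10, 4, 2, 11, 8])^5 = (0 1 3 9)(2 11 8 12 13 14 4 7)(5 6)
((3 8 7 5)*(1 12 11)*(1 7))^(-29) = ((1 12 11 7 5 3 8))^(-29) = (1 8 3 5 7 11 12)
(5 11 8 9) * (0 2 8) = (0 2 8 9 5 11) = [2, 1, 8, 3, 4, 11, 6, 7, 9, 5, 10, 0]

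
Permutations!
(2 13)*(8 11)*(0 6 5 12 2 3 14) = (0 6 5 12 2 13 3 14)(8 11) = [6, 1, 13, 14, 4, 12, 5, 7, 11, 9, 10, 8, 2, 3, 0]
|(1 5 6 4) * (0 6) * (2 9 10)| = 15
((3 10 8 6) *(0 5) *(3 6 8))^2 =((0 5)(3 10))^2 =(10)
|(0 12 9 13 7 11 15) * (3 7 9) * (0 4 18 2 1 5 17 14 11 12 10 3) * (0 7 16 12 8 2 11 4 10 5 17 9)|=|(0 5 9 13)(1 17 14 4 18 11 15 10 3 16 12 7 8 2)|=28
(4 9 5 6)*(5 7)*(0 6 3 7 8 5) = (0 6 4 9 8 5 3 7) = [6, 1, 2, 7, 9, 3, 4, 0, 5, 8]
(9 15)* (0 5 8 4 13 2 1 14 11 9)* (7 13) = (0 5 8 4 7 13 2 1 14 11 9 15) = [5, 14, 1, 3, 7, 8, 6, 13, 4, 15, 10, 9, 12, 2, 11, 0]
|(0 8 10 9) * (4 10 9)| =|(0 8 9)(4 10)| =6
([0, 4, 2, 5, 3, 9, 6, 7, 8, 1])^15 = [0, 1, 2, 3, 4, 5, 6, 7, 8, 9]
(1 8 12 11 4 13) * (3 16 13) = (1 8 12 11 4 3 16 13) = [0, 8, 2, 16, 3, 5, 6, 7, 12, 9, 10, 4, 11, 1, 14, 15, 13]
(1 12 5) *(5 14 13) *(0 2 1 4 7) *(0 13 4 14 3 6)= (0 2 1 12 3 6)(4 7 13 5 14)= [2, 12, 1, 6, 7, 14, 0, 13, 8, 9, 10, 11, 3, 5, 4]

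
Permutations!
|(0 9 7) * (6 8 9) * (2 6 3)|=7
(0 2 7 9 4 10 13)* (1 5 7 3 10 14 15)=(0 2 3 10 13)(1 5 7 9 4 14 15)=[2, 5, 3, 10, 14, 7, 6, 9, 8, 4, 13, 11, 12, 0, 15, 1]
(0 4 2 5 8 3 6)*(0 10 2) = [4, 1, 5, 6, 0, 8, 10, 7, 3, 9, 2] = (0 4)(2 5 8 3 6 10)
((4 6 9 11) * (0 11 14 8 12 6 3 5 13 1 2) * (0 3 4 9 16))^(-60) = (0 8)(6 9)(11 12)(14 16)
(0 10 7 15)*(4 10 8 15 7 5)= (0 8 15)(4 10 5)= [8, 1, 2, 3, 10, 4, 6, 7, 15, 9, 5, 11, 12, 13, 14, 0]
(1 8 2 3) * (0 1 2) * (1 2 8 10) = (0 2 3 8)(1 10) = [2, 10, 3, 8, 4, 5, 6, 7, 0, 9, 1]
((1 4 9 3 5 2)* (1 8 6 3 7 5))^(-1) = ((1 4 9 7 5 2 8 6 3))^(-1) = (1 3 6 8 2 5 7 9 4)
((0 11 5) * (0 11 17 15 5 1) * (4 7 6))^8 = (0 15 11)(1 17 5)(4 6 7)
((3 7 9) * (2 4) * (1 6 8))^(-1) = ((1 6 8)(2 4)(3 7 9))^(-1) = (1 8 6)(2 4)(3 9 7)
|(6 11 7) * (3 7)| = 4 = |(3 7 6 11)|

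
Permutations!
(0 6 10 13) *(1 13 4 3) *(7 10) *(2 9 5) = [6, 13, 9, 1, 3, 2, 7, 10, 8, 5, 4, 11, 12, 0] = (0 6 7 10 4 3 1 13)(2 9 5)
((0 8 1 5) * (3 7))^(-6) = (0 1)(5 8)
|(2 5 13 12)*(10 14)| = 4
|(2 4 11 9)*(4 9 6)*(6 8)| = 4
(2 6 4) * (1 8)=(1 8)(2 6 4)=[0, 8, 6, 3, 2, 5, 4, 7, 1]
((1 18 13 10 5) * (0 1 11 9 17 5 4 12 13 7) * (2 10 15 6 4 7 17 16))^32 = ((0 1 18 17 5 11 9 16 2 10 7)(4 12 13 15 6))^32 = (0 7 10 2 16 9 11 5 17 18 1)(4 13 6 12 15)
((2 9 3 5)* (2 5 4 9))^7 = ((3 4 9))^7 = (3 4 9)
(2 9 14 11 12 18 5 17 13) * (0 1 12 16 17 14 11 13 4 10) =(0 1 12 18 5 14 13 2 9 11 16 17 4 10) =[1, 12, 9, 3, 10, 14, 6, 7, 8, 11, 0, 16, 18, 2, 13, 15, 17, 4, 5]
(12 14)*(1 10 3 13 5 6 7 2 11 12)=(1 10 3 13 5 6 7 2 11 12 14)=[0, 10, 11, 13, 4, 6, 7, 2, 8, 9, 3, 12, 14, 5, 1]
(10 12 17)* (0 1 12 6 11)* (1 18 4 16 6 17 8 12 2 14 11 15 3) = (0 18 4 16 6 15 3 1 2 14 11)(8 12)(10 17) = [18, 2, 14, 1, 16, 5, 15, 7, 12, 9, 17, 0, 8, 13, 11, 3, 6, 10, 4]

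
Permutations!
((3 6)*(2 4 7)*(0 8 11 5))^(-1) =((0 8 11 5)(2 4 7)(3 6))^(-1) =(0 5 11 8)(2 7 4)(3 6)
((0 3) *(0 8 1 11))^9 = (0 11 1 8 3)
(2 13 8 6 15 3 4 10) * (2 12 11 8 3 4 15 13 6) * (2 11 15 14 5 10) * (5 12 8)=(2 6 13 3 14 12 15 4)(5 10 8 11)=[0, 1, 6, 14, 2, 10, 13, 7, 11, 9, 8, 5, 15, 3, 12, 4]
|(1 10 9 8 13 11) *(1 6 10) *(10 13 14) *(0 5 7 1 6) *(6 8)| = 11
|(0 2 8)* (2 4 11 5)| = |(0 4 11 5 2 8)| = 6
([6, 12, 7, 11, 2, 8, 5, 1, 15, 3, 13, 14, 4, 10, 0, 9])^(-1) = (0 14 11 3 9 15 8 5 6)(1 7 2 4 12)(10 13)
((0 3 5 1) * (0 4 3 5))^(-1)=(0 3 4 1 5)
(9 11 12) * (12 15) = [0, 1, 2, 3, 4, 5, 6, 7, 8, 11, 10, 15, 9, 13, 14, 12] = (9 11 15 12)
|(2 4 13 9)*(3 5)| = |(2 4 13 9)(3 5)| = 4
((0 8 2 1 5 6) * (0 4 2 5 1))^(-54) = ((0 8 5 6 4 2))^(-54) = (8)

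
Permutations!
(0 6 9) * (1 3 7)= (0 6 9)(1 3 7)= [6, 3, 2, 7, 4, 5, 9, 1, 8, 0]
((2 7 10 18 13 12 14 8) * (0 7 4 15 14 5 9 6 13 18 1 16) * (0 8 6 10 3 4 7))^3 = ((18)(1 16 8 2 7 3 4 15 14 6 13 12 5 9 10))^3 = (18)(1 2 4 6 5)(3 14 12 10 8)(7 15 13 9 16)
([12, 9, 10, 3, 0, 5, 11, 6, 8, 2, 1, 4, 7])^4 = [11, 1, 2, 3, 6, 5, 12, 0, 8, 9, 10, 7, 4]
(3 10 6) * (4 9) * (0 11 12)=(0 11 12)(3 10 6)(4 9)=[11, 1, 2, 10, 9, 5, 3, 7, 8, 4, 6, 12, 0]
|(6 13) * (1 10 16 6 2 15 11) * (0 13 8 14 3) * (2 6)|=6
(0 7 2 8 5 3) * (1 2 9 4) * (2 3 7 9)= (0 9 4 1 3)(2 8 5 7)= [9, 3, 8, 0, 1, 7, 6, 2, 5, 4]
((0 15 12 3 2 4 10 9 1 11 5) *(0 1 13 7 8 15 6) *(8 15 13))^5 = (0 6)(1 5 11)(2 13)(3 8)(4 7)(9 12)(10 15)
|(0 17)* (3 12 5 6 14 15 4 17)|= |(0 3 12 5 6 14 15 4 17)|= 9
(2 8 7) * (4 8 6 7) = (2 6 7)(4 8) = [0, 1, 6, 3, 8, 5, 7, 2, 4]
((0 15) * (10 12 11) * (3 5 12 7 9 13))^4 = ((0 15)(3 5 12 11 10 7 9 13))^4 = (15)(3 10)(5 7)(9 12)(11 13)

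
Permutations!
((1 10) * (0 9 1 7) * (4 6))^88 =(0 10 9 7 1)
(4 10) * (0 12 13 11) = (0 12 13 11)(4 10) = [12, 1, 2, 3, 10, 5, 6, 7, 8, 9, 4, 0, 13, 11]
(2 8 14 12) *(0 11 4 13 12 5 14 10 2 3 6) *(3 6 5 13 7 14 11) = (0 3 5 11 4 7 14 13 12 6)(2 8 10) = [3, 1, 8, 5, 7, 11, 0, 14, 10, 9, 2, 4, 6, 12, 13]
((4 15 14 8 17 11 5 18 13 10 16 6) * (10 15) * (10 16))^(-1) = ((4 16 6)(5 18 13 15 14 8 17 11))^(-1) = (4 6 16)(5 11 17 8 14 15 13 18)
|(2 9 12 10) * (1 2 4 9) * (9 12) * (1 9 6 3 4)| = |(1 2 9 6 3 4 12 10)| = 8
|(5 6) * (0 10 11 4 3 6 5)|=|(0 10 11 4 3 6)|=6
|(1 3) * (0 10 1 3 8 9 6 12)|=7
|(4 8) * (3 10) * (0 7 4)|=4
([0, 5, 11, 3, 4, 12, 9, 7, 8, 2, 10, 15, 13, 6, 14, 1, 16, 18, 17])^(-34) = [0, 12, 15, 3, 4, 13, 2, 7, 8, 11, 10, 1, 6, 9, 14, 5, 16, 17, 18]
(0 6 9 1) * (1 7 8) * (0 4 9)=(0 6)(1 4 9 7 8)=[6, 4, 2, 3, 9, 5, 0, 8, 1, 7]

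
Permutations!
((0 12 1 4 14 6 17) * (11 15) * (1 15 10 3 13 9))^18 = (0 3 14 15 9 17 10 4 12 13 6 11 1)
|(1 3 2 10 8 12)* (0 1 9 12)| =|(0 1 3 2 10 8)(9 12)| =6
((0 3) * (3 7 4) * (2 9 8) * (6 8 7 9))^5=(9)(2 8 6)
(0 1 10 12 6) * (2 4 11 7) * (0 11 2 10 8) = (0 1 8)(2 4)(6 11 7 10 12) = [1, 8, 4, 3, 2, 5, 11, 10, 0, 9, 12, 7, 6]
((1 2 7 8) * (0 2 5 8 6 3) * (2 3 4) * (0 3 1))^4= (8)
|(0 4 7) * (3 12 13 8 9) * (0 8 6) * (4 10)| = 10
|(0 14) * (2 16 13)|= 6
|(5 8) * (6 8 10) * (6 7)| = |(5 10 7 6 8)| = 5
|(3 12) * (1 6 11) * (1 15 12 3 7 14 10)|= 8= |(1 6 11 15 12 7 14 10)|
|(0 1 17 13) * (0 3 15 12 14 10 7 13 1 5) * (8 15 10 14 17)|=20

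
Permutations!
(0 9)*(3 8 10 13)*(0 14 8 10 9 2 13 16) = (0 2 13 3 10 16)(8 9 14) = [2, 1, 13, 10, 4, 5, 6, 7, 9, 14, 16, 11, 12, 3, 8, 15, 0]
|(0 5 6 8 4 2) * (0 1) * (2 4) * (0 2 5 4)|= 6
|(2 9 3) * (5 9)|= |(2 5 9 3)|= 4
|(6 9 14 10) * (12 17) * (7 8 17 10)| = 8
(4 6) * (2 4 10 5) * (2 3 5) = (2 4 6 10)(3 5) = [0, 1, 4, 5, 6, 3, 10, 7, 8, 9, 2]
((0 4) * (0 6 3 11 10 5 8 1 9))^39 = ((0 4 6 3 11 10 5 8 1 9))^39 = (0 9 1 8 5 10 11 3 6 4)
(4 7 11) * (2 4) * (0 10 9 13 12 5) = (0 10 9 13 12 5)(2 4 7 11) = [10, 1, 4, 3, 7, 0, 6, 11, 8, 13, 9, 2, 5, 12]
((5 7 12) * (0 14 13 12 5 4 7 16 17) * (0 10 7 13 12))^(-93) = (0 12 13 14 4)(5 17 7 16 10)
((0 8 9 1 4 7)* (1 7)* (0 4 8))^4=(1 4 7 9 8)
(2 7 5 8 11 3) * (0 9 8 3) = (0 9 8 11)(2 7 5 3) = [9, 1, 7, 2, 4, 3, 6, 5, 11, 8, 10, 0]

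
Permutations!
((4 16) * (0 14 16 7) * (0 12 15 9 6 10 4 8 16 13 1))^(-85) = (0 1 13 14)(4 10 6 9 15 12 7)(8 16)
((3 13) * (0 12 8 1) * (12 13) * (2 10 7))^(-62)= (0 8 3)(1 12 13)(2 10 7)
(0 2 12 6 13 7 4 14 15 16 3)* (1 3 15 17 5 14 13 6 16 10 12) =(0 2 1 3)(4 13 7)(5 14 17)(10 12 16 15) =[2, 3, 1, 0, 13, 14, 6, 4, 8, 9, 12, 11, 16, 7, 17, 10, 15, 5]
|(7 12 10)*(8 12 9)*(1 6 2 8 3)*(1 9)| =14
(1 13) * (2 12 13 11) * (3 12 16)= (1 11 2 16 3 12 13)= [0, 11, 16, 12, 4, 5, 6, 7, 8, 9, 10, 2, 13, 1, 14, 15, 3]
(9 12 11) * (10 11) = (9 12 10 11) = [0, 1, 2, 3, 4, 5, 6, 7, 8, 12, 11, 9, 10]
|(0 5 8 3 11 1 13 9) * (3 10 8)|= 14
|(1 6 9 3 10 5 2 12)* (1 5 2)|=8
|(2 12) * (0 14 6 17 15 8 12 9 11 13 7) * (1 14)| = 13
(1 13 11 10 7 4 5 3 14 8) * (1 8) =(1 13 11 10 7 4 5 3 14) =[0, 13, 2, 14, 5, 3, 6, 4, 8, 9, 7, 10, 12, 11, 1]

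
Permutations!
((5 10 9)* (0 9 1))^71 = ((0 9 5 10 1))^71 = (0 9 5 10 1)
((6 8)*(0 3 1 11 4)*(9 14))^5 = (6 8)(9 14)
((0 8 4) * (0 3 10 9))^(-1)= (0 9 10 3 4 8)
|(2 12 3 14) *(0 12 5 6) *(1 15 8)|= 21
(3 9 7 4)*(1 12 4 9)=(1 12 4 3)(7 9)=[0, 12, 2, 1, 3, 5, 6, 9, 8, 7, 10, 11, 4]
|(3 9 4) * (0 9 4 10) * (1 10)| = 4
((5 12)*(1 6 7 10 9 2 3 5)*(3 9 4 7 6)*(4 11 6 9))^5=((1 3 5 12)(2 4 7 10 11 6 9))^5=(1 3 5 12)(2 6 10 4 9 11 7)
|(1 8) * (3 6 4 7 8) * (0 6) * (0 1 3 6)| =6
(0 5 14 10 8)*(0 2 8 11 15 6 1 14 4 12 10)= (0 5 4 12 10 11 15 6 1 14)(2 8)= [5, 14, 8, 3, 12, 4, 1, 7, 2, 9, 11, 15, 10, 13, 0, 6]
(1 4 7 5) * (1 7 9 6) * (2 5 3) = (1 4 9 6)(2 5 7 3) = [0, 4, 5, 2, 9, 7, 1, 3, 8, 6]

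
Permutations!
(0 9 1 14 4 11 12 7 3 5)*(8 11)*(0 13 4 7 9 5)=(0 5 13 4 8 11 12 9 1 14 7 3)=[5, 14, 2, 0, 8, 13, 6, 3, 11, 1, 10, 12, 9, 4, 7]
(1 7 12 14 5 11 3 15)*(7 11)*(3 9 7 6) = (1 11 9 7 12 14 5 6 3 15) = [0, 11, 2, 15, 4, 6, 3, 12, 8, 7, 10, 9, 14, 13, 5, 1]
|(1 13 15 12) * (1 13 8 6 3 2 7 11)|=|(1 8 6 3 2 7 11)(12 13 15)|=21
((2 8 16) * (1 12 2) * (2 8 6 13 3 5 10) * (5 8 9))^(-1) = ((1 12 9 5 10 2 6 13 3 8 16))^(-1) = (1 16 8 3 13 6 2 10 5 9 12)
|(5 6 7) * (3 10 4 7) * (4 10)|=|(10)(3 4 7 5 6)|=5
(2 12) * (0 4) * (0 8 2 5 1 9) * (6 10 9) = (0 4 8 2 12 5 1 6 10 9) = [4, 6, 12, 3, 8, 1, 10, 7, 2, 0, 9, 11, 5]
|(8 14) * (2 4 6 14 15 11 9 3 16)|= 10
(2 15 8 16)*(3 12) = (2 15 8 16)(3 12) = [0, 1, 15, 12, 4, 5, 6, 7, 16, 9, 10, 11, 3, 13, 14, 8, 2]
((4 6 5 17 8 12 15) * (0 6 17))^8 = (0 5 6)(4 12 17 15 8)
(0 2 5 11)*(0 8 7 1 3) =(0 2 5 11 8 7 1 3) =[2, 3, 5, 0, 4, 11, 6, 1, 7, 9, 10, 8]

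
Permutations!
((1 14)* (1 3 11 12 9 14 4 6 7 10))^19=((1 4 6 7 10)(3 11 12 9 14))^19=(1 10 7 6 4)(3 14 9 12 11)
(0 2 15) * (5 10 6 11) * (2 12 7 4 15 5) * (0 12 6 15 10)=(0 6 11 2 5)(4 10 15 12 7)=[6, 1, 5, 3, 10, 0, 11, 4, 8, 9, 15, 2, 7, 13, 14, 12]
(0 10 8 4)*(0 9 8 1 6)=(0 10 1 6)(4 9 8)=[10, 6, 2, 3, 9, 5, 0, 7, 4, 8, 1]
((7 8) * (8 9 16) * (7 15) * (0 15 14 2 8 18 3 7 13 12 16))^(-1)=(0 9 7 3 18 16 12 13 15)(2 14 8)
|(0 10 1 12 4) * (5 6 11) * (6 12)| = 8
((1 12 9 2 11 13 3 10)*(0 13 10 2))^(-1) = ((0 13 3 2 11 10 1 12 9))^(-1) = (0 9 12 1 10 11 2 3 13)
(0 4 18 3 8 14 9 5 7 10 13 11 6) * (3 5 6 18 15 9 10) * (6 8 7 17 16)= (0 4 15 9 8 14 10 13 11 18 5 17 16 6)(3 7)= [4, 1, 2, 7, 15, 17, 0, 3, 14, 8, 13, 18, 12, 11, 10, 9, 6, 16, 5]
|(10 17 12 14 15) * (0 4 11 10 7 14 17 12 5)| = 21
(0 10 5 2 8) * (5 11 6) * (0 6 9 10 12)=(0 12)(2 8 6 5)(9 10 11)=[12, 1, 8, 3, 4, 2, 5, 7, 6, 10, 11, 9, 0]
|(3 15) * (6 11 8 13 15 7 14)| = 8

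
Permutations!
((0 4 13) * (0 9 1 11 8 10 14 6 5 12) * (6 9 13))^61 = ((0 4 6 5 12)(1 11 8 10 14 9))^61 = (0 4 6 5 12)(1 11 8 10 14 9)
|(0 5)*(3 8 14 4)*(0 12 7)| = |(0 5 12 7)(3 8 14 4)| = 4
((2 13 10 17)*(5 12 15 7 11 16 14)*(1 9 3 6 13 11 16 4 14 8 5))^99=(17)(5 7)(8 15)(12 16)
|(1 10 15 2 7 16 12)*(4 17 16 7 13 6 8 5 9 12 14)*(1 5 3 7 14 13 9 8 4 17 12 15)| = |(1 10)(2 9 15)(3 7 14 17 16 13 6 4 12 5 8)| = 66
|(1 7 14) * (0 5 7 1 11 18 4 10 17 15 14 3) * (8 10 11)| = |(0 5 7 3)(4 11 18)(8 10 17 15 14)| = 60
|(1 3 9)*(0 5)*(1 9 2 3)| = |(9)(0 5)(2 3)| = 2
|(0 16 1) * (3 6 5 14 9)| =|(0 16 1)(3 6 5 14 9)| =15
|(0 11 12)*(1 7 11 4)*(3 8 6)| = 6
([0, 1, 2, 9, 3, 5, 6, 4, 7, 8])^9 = [0, 1, 2, 4, 7, 5, 6, 8, 9, 3]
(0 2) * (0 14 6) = (0 2 14 6) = [2, 1, 14, 3, 4, 5, 0, 7, 8, 9, 10, 11, 12, 13, 6]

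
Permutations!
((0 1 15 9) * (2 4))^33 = (0 1 15 9)(2 4)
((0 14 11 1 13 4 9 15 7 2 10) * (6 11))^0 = (15)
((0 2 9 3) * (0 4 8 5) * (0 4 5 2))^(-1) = ((2 9 3 5 4 8))^(-1) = (2 8 4 5 3 9)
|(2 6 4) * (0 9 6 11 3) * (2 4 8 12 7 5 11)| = 9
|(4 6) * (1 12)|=2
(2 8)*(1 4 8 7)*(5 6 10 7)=[0, 4, 5, 3, 8, 6, 10, 1, 2, 9, 7]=(1 4 8 2 5 6 10 7)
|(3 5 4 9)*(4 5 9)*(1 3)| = 3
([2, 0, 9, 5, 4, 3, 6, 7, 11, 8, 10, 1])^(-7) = (0 1 11 8 9 2)(3 5)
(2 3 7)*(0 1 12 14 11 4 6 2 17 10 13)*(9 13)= [1, 12, 3, 7, 6, 5, 2, 17, 8, 13, 9, 4, 14, 0, 11, 15, 16, 10]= (0 1 12 14 11 4 6 2 3 7 17 10 9 13)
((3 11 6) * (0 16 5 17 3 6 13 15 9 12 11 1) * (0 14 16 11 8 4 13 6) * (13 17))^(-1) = ((0 11 6)(1 14 16 5 13 15 9 12 8 4 17 3))^(-1) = (0 6 11)(1 3 17 4 8 12 9 15 13 5 16 14)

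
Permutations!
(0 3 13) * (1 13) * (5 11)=[3, 13, 2, 1, 4, 11, 6, 7, 8, 9, 10, 5, 12, 0]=(0 3 1 13)(5 11)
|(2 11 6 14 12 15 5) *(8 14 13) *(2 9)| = |(2 11 6 13 8 14 12 15 5 9)| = 10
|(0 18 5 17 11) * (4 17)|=|(0 18 5 4 17 11)|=6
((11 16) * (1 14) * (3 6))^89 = ((1 14)(3 6)(11 16))^89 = (1 14)(3 6)(11 16)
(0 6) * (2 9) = (0 6)(2 9) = [6, 1, 9, 3, 4, 5, 0, 7, 8, 2]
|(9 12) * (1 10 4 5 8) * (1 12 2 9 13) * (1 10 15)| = 6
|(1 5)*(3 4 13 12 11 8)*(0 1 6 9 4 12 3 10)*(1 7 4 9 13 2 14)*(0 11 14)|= 84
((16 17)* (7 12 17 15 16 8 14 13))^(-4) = (7 17 14)(8 13 12)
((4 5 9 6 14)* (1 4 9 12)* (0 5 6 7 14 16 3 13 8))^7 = ((0 5 12 1 4 6 16 3 13 8)(7 14 9))^7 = (0 3 4 5 13 6 12 8 16 1)(7 14 9)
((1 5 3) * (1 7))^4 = (7)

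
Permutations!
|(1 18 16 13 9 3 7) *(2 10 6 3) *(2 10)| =9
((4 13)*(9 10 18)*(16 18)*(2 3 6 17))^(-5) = (2 17 6 3)(4 13)(9 18 16 10)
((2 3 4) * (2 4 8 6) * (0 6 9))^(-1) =(0 9 8 3 2 6)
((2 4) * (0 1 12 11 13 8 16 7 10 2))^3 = ((0 1 12 11 13 8 16 7 10 2 4))^3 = (0 11 16 2 1 13 7 4 12 8 10)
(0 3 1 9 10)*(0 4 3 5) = (0 5)(1 9 10 4 3) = [5, 9, 2, 1, 3, 0, 6, 7, 8, 10, 4]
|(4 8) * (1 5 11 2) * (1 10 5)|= 4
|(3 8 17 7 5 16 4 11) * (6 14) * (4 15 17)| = |(3 8 4 11)(5 16 15 17 7)(6 14)| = 20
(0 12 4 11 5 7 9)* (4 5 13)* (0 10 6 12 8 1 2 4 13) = [8, 2, 4, 3, 11, 7, 12, 9, 1, 10, 6, 0, 5, 13] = (13)(0 8 1 2 4 11)(5 7 9 10 6 12)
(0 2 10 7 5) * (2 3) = (0 3 2 10 7 5) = [3, 1, 10, 2, 4, 0, 6, 5, 8, 9, 7]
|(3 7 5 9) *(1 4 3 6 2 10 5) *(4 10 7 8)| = |(1 10 5 9 6 2 7)(3 8 4)| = 21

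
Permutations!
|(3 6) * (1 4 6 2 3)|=|(1 4 6)(2 3)|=6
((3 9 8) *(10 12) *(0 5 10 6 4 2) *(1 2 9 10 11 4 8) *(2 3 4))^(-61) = ((0 5 11 2)(1 3 10 12 6 8 4 9))^(-61) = (0 2 11 5)(1 12 4 3 6 9 10 8)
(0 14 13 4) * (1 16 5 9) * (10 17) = (0 14 13 4)(1 16 5 9)(10 17) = [14, 16, 2, 3, 0, 9, 6, 7, 8, 1, 17, 11, 12, 4, 13, 15, 5, 10]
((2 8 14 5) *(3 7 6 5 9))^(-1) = (2 5 6 7 3 9 14 8) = ((2 8 14 9 3 7 6 5))^(-1)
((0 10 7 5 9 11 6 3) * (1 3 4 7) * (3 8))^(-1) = ((0 10 1 8 3)(4 7 5 9 11 6))^(-1) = (0 3 8 1 10)(4 6 11 9 5 7)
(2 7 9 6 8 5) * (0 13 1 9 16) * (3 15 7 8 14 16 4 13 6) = (0 6 14 16)(1 9 3 15 7 4 13)(2 8 5) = [6, 9, 8, 15, 13, 2, 14, 4, 5, 3, 10, 11, 12, 1, 16, 7, 0]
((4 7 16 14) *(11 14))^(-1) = (4 14 11 16 7)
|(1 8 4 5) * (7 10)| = 4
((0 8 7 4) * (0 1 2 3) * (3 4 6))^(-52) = (0 6 8 3 7)(1 4 2)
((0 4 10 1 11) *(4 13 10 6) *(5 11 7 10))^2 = (0 5)(1 10 7)(11 13)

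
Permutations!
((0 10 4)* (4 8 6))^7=((0 10 8 6 4))^7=(0 8 4 10 6)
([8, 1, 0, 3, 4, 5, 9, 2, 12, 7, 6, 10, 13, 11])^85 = (0 10)(2 11)(6 8)(7 13)(9 12)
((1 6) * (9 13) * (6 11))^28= ((1 11 6)(9 13))^28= (13)(1 11 6)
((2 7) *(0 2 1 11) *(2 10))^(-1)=((0 10 2 7 1 11))^(-1)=(0 11 1 7 2 10)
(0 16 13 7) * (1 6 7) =[16, 6, 2, 3, 4, 5, 7, 0, 8, 9, 10, 11, 12, 1, 14, 15, 13] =(0 16 13 1 6 7)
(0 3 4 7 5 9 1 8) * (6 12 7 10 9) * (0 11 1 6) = (0 3 4 10 9 6 12 7 5)(1 8 11) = [3, 8, 2, 4, 10, 0, 12, 5, 11, 6, 9, 1, 7]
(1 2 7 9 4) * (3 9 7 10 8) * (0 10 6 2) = [10, 0, 6, 9, 1, 5, 2, 7, 3, 4, 8] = (0 10 8 3 9 4 1)(2 6)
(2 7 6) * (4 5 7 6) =(2 6)(4 5 7) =[0, 1, 6, 3, 5, 7, 2, 4]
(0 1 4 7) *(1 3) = (0 3 1 4 7) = [3, 4, 2, 1, 7, 5, 6, 0]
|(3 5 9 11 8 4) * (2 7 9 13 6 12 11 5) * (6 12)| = 10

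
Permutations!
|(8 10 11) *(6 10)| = 4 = |(6 10 11 8)|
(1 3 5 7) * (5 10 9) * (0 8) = (0 8)(1 3 10 9 5 7) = [8, 3, 2, 10, 4, 7, 6, 1, 0, 5, 9]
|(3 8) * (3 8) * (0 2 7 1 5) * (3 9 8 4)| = |(0 2 7 1 5)(3 9 8 4)| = 20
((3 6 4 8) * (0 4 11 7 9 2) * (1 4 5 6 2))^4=((0 5 6 11 7 9 1 4 8 3 2))^4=(0 7 8 5 9 3 6 1 2 11 4)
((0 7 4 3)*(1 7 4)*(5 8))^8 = (8)(0 3 4)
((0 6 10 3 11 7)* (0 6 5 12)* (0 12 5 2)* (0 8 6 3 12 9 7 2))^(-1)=(2 11 3 7 9 12 10 6 8)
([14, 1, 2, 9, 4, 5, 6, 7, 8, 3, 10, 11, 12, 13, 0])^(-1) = (0 14)(3 9)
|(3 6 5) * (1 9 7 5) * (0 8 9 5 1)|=8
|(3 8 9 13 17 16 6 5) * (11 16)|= |(3 8 9 13 17 11 16 6 5)|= 9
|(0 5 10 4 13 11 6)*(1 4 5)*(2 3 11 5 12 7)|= 12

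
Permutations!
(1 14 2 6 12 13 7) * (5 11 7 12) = [0, 14, 6, 3, 4, 11, 5, 1, 8, 9, 10, 7, 13, 12, 2] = (1 14 2 6 5 11 7)(12 13)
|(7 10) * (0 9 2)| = 6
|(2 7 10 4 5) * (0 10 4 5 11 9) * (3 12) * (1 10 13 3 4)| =|(0 13 3 12 4 11 9)(1 10 5 2 7)| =35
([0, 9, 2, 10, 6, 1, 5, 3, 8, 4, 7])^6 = (10)(1 9 4 6 5)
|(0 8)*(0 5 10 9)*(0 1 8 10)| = 6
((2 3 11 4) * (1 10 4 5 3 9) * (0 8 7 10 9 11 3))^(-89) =(0 5 11 2 4 10 7 8)(1 9)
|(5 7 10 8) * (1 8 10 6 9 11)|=7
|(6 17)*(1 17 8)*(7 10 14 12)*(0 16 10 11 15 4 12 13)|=|(0 16 10 14 13)(1 17 6 8)(4 12 7 11 15)|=20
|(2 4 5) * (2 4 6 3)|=|(2 6 3)(4 5)|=6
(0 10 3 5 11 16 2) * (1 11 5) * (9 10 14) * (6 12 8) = (0 14 9 10 3 1 11 16 2)(6 12 8) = [14, 11, 0, 1, 4, 5, 12, 7, 6, 10, 3, 16, 8, 13, 9, 15, 2]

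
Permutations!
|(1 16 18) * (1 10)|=|(1 16 18 10)|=4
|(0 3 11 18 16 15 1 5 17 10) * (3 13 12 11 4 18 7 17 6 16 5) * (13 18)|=|(0 18 5 6 16 15 1 3 4 13 12 11 7 17 10)|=15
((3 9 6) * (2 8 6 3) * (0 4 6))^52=(9)(0 6 8 4 2)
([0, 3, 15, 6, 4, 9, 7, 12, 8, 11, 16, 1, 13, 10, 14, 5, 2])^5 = [0, 13, 1, 10, 4, 6, 16, 2, 8, 7, 9, 12, 15, 5, 14, 3, 11]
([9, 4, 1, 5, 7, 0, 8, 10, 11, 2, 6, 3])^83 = (0 5 3 11 8 6 10 7 4 1 2 9)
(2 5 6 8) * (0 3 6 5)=(0 3 6 8 2)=[3, 1, 0, 6, 4, 5, 8, 7, 2]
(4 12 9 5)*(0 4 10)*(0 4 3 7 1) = (0 3 7 1)(4 12 9 5 10) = [3, 0, 2, 7, 12, 10, 6, 1, 8, 5, 4, 11, 9]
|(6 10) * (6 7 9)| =|(6 10 7 9)| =4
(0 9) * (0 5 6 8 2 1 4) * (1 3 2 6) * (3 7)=(0 9 5 1 4)(2 7 3)(6 8)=[9, 4, 7, 2, 0, 1, 8, 3, 6, 5]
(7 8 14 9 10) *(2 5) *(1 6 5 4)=(1 6 5 2 4)(7 8 14 9 10)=[0, 6, 4, 3, 1, 2, 5, 8, 14, 10, 7, 11, 12, 13, 9]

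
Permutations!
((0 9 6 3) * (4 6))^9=((0 9 4 6 3))^9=(0 3 6 4 9)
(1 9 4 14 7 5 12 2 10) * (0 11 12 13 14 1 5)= (0 11 12 2 10 5 13 14 7)(1 9 4)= [11, 9, 10, 3, 1, 13, 6, 0, 8, 4, 5, 12, 2, 14, 7]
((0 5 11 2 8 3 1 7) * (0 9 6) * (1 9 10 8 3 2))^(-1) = ((0 5 11 1 7 10 8 2 3 9 6))^(-1) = (0 6 9 3 2 8 10 7 1 11 5)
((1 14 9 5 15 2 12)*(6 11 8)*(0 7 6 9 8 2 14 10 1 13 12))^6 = (0 7 6 11 2)(5 15 14 8 9)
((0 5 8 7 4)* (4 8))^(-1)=(0 4 5)(7 8)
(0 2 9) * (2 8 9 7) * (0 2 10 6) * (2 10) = (0 8 9 10 6)(2 7) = [8, 1, 7, 3, 4, 5, 0, 2, 9, 10, 6]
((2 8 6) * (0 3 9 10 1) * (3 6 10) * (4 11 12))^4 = ((0 6 2 8 10 1)(3 9)(4 11 12))^4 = (0 10 2)(1 8 6)(4 11 12)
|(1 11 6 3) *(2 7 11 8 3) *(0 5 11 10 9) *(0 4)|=|(0 5 11 6 2 7 10 9 4)(1 8 3)|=9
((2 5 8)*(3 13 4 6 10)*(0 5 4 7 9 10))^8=(0 8 4)(2 6 5)(3 9 13 10 7)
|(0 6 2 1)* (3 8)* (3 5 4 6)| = |(0 3 8 5 4 6 2 1)| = 8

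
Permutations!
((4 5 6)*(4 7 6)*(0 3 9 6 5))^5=(0 5 6 3 4 7 9)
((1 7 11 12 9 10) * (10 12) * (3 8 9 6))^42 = (1 11)(3 9 6 8 12)(7 10)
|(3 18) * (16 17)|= 2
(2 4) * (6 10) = (2 4)(6 10) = [0, 1, 4, 3, 2, 5, 10, 7, 8, 9, 6]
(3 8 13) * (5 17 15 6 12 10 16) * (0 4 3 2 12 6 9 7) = (0 4 3 8 13 2 12 10 16 5 17 15 9 7) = [4, 1, 12, 8, 3, 17, 6, 0, 13, 7, 16, 11, 10, 2, 14, 9, 5, 15]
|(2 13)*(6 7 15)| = |(2 13)(6 7 15)| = 6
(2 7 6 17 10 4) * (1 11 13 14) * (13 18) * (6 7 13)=(1 11 18 6 17 10 4 2 13 14)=[0, 11, 13, 3, 2, 5, 17, 7, 8, 9, 4, 18, 12, 14, 1, 15, 16, 10, 6]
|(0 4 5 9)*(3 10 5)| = |(0 4 3 10 5 9)| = 6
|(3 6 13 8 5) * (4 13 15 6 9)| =6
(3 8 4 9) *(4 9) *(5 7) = (3 8 9)(5 7) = [0, 1, 2, 8, 4, 7, 6, 5, 9, 3]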